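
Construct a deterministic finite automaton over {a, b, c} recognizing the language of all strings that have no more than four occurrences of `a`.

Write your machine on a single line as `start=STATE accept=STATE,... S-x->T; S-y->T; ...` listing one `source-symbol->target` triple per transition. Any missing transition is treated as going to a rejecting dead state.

Only the number of `a`s matters, and only up to 5. Make a chain q0 → q1 → q2 → q3 → q4 → q5 advanced by each `a` (with q5 absorbing); every other symbol self-loops. The accepting set is {q0, q1, q2, q3, q4}.
        a   b   c  
>* q0   q1  q0  q0 
 * q1   q2  q1  q1 
 * q2   q3  q2  q2 
 * q3   q4  q3  q3 
 * q4   q5  q4  q4 
   q5   q5  q5  q5 
(> = start, * = accepting)

start=q0; accept=q0,q1,q2,q3,q4; q0-a->q1; q0-b->q0; q0-c->q0; q1-a->q2; q1-b->q1; q1-c->q1; q2-a->q3; q2-b->q2; q2-c->q2; q3-a->q4; q3-b->q3; q3-c->q3; q4-a->q5; q4-b->q4; q4-c->q4; q5-a->q5; q5-b->q5; q5-c->q5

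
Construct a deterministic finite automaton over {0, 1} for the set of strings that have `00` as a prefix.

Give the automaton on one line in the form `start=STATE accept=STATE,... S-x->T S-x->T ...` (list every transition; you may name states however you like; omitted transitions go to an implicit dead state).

start=q0 accept=q2 q0-0->q1 q0-1->q3 q1-0->q2 q1-1->q3 q2-0->q2 q2-1->q2 q3-0->q3 q3-1->q3

Check the first 2 symbols one by one: q0 through q1 record how many have matched `00` so far; any wrong symbol goes to the dead state q3. After all 2 match we enter the accepting sink q2.
A 4-state machine:
        0   1  
>  q0   q1  q3 
   q1   q2  q3 
 * q2   q2  q2 
   q3   q3  q3 
(> = start, * = accepting)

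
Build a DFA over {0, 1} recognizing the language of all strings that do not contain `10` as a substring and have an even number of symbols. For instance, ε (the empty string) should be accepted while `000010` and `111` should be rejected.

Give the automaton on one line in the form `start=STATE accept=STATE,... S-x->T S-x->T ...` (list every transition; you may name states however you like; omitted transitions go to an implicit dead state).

start=q0 accept=q0,q3 q0-0->q1 q0-1->q2 q1-0->q0 q1-1->q3 q2-0->q4 q2-1->q3 q3-0->q4 q3-1->q2 q4-0->q4 q4-1->q4

Build one automaton per condition and run them in lockstep. One (3 states) tracks partial matches of the forbidden pattern `10`; the other (2 states) tracks the input length modulo 2. Each combined state is a pair, one component from each; accept when both components accept. Minimizing collapses redundant product states.
With 5 states:
        0   1  
>* q0   q1  q2 
   q1   q0  q3 
   q2   q4  q3 
 * q3   q4  q2 
   q4   q4  q4 
(> = start, * = accepting)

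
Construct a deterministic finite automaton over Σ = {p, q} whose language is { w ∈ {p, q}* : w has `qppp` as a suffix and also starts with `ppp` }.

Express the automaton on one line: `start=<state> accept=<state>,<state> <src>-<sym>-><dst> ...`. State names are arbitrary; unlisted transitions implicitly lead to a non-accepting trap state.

Build one automaton per condition and run them in lockstep. One (5 states) tracks how much of the suffix `qppp` has currently been matched; the other (5 states) tracks whether the input so far still matches the prefix `ppp`. Each combined state is a pair, one component from each; accept when both components accept. Minimizing collapses redundant product states.
9 states suffice.
        p   q  
>  s0   s1  s2 
   s1   s3  s2 
   s2   s2  s2 
   s3   s4  s2 
   s4   s4  s5 
   s5   s6  s5 
   s6   s7  s5 
   s7   s8  s5 
 * s8   s4  s5 
(> = start, * = accepting)

start=s0 accept=s8 s0-p->s1 s0-q->s2 s1-p->s3 s1-q->s2 s2-p->s2 s2-q->s2 s3-p->s4 s3-q->s2 s4-p->s4 s4-q->s5 s5-p->s6 s5-q->s5 s6-p->s7 s6-q->s5 s7-p->s8 s7-q->s5 s8-p->s4 s8-q->s5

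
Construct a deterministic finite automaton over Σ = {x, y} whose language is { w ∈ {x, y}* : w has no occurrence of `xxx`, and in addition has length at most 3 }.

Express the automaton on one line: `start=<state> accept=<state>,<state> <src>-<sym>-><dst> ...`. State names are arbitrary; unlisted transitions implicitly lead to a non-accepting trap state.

Handle the two conditions separately and then intersect. The first has 4 states tracking partial matches of the forbidden pattern `xxx`; the second has 5 states tracking the input length, saturating at 4. A product state is a pair (one from each), accepting exactly when both do. After merging equivalent states the machine shrinks.
A 7-state machine:
        x   y  
>* q0   q1  q2 
 * q1   q3  q4 
 * q2   q4  q4 
 * q3   q5  q6 
 * q4   q6  q6 
   q5   q5  q5 
 * q6   q5  q5 
(> = start, * = accepting)

start=q0 accept=q0,q1,q2,q3,q4,q6 q0-x->q1 q0-y->q2 q1-x->q3 q1-y->q4 q2-x->q4 q2-y->q4 q3-x->q5 q3-y->q6 q4-x->q6 q4-y->q6 q5-x->q5 q5-y->q5 q6-x->q5 q6-y->q5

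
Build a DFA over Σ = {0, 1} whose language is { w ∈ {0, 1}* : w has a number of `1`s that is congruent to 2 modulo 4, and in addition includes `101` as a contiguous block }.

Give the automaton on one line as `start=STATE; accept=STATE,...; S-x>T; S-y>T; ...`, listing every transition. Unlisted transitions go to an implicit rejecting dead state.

Handle the two conditions separately and then intersect. One (4 states) tracks the count of `1`s modulo 4; the other (4 states) tracks whether and how much of `101` has been seen. Each combined state is a pair, one component from each; accept when both components accept.
          0    1  
>  S0     S0   S1 
   S1     S2   S3 
   S2     S4   S5 
   S3     S6   S7 
   S4     S4   S3 
 * S5     S5   S8 
   S6     S9   S8 
   S7    S10  S11 
   S8     S8  S12 
   S9     S9   S7 
   S10   S13  S12 
   S11   S14   S1 
   S12   S12  S15 
   S13   S13  S11 
   S14    S0  S15 
   S15   S15   S5 
(> = start, * = accepting)

start=S0; accept=S5; S0-0>S0; S0-1>S1; S1-0>S2; S1-1>S3; S2-0>S4; S2-1>S5; S3-0>S6; S3-1>S7; S4-0>S4; S4-1>S3; S5-0>S5; S5-1>S8; S6-0>S9; S6-1>S8; S7-0>S10; S7-1>S11; S8-0>S8; S8-1>S12; S9-0>S9; S9-1>S7; S10-0>S13; S10-1>S12; S11-0>S14; S11-1>S1; S12-0>S12; S12-1>S15; S13-0>S13; S13-1>S11; S14-0>S0; S14-1>S15; S15-0>S15; S15-1>S5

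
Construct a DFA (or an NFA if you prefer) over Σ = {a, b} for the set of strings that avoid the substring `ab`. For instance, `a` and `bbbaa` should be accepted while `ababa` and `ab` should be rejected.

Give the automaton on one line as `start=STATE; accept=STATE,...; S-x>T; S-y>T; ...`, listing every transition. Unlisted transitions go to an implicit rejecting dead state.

This is the complement of 'contains `ab`'. Use the same substring-matching states — S0 through S2 holding how much of `ab` has just been matched — but flip the accepting set: everything except the trap S2 accepts.
With 3 states:
        a   b  
>* S0   S1  S0 
 * S1   S1  S2 
   S2   S2  S2 
(> = start, * = accepting)

start=S0; accept=S0,S1; S0-a>S1; S0-b>S0; S1-a>S1; S1-b>S2; S2-a>S2; S2-b>S2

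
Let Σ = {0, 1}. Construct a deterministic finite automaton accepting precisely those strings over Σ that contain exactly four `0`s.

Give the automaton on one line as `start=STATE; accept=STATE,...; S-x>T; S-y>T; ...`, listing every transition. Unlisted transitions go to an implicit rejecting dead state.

start=S0; accept=S4; S0-0>S1; S0-1>S0; S1-0>S2; S1-1>S1; S2-0>S3; S2-1>S2; S3-0>S4; S3-1>S3; S4-0>S5; S4-1>S4; S5-0>S5; S5-1>S5

Only the number of `0`s matters, and only up to 5. Make a chain S0 → S1 → S2 → S3 → S4 → S5 advanced by each `0` (with S5 absorbing); every other symbol self-loops. The accepting set is {S4}.
With 6 states:
        0   1  
>  S0   S1  S0 
   S1   S2  S1 
   S2   S3  S2 
   S3   S4  S3 
 * S4   S5  S4 
   S5   S5  S5 
(> = start, * = accepting)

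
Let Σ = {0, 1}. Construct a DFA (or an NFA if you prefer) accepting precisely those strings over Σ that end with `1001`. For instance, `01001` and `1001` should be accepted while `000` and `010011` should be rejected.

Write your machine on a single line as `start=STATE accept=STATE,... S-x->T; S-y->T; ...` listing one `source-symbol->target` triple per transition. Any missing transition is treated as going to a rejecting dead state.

start=A; accept=E; A-0->A; A-1->B; B-0->C; B-1->B; C-0->D; C-1->B; D-0->A; D-1->E; E-0->C; E-1->B

Let each state record the length of the longest suffix of the input read so far that is also a prefix of `1001`. B means the last symbol is `1`; C means the last 2 symbols are `10`; D means the last 3 symbols are `100`; E means the last 4 symbols are `1001`. Accept only at E, where the string currently ends in `1001`.
With 5 states:
       0  1 
>  A   A  B 
   B   C  B 
   C   D  B 
   D   A  E 
 * E   C  B 
(> = start, * = accepting)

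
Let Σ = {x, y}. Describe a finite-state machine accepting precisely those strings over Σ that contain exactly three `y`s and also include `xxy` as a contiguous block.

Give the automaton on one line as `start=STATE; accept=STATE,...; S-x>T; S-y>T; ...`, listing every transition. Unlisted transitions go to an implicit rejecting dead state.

Run two small machines in parallel and take their product. One (5 states) tracks the count of `y`s, saturating at 4; the other (4 states) tracks whether and how much of `xxy` has been seen. Each combined state is a pair, one component from each; accept when both components accept.
With 19 states:
          x    y  
>  S0     S1   S2 
   S1     S3   S2 
   S2     S4   S5 
   S3     S3   S6 
   S4     S7   S5 
   S5     S8   S9 
   S6     S6  S10 
   S7     S7  S10 
   S8    S11   S9 
   S9    S12  S13 
   S10   S10  S14 
   S11   S11  S14 
   S12   S15  S13 
   S13   S16  S13 
 * S14   S14  S17 
   S15   S15  S17 
   S16   S18  S13 
   S17   S17  S17 
   S18   S18  S17 
(> = start, * = accepting)

start=S0; accept=S14; S0-x>S1; S0-y>S2; S1-x>S3; S1-y>S2; S2-x>S4; S2-y>S5; S3-x>S3; S3-y>S6; S4-x>S7; S4-y>S5; S5-x>S8; S5-y>S9; S6-x>S6; S6-y>S10; S7-x>S7; S7-y>S10; S8-x>S11; S8-y>S9; S9-x>S12; S9-y>S13; S10-x>S10; S10-y>S14; S11-x>S11; S11-y>S14; S12-x>S15; S12-y>S13; S13-x>S16; S13-y>S13; S14-x>S14; S14-y>S17; S15-x>S15; S15-y>S17; S16-x>S18; S16-y>S13; S17-x>S17; S17-y>S17; S18-x>S18; S18-y>S17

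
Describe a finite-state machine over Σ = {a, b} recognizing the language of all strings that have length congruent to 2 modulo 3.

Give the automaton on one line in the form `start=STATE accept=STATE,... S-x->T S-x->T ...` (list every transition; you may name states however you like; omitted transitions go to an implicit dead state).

start=q0 accept=q2 q0-a->q1 q0-b->q1 q1-a->q2 q1-b->q2 q2-a->q0 q2-b->q0

Count input length modulo 3: every symbol advances one step around the cycle q0 → q1 → q2 → q0. Accept at q2.
        a   b  
>  q0   q1  q1 
   q1   q2  q2 
 * q2   q0  q0 
(> = start, * = accepting)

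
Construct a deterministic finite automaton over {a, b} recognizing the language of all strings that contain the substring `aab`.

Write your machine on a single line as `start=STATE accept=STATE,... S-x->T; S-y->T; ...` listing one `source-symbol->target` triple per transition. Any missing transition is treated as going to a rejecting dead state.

start=S0; accept=S3; S0-a->S1; S0-b->S0; S1-a->S2; S1-b->S0; S2-a->S2; S2-b->S3; S3-a->S3; S3-b->S3

Track how much of `aab` has been matched so far: state S0 is no progress, S3 is the absorbing accept state reached once `aab` has occurred. Intermediate states record partial matches; on a mismatch, fall back to the longest reusable overlap.
        a   b  
>  S0   S1  S0 
   S1   S2  S0 
   S2   S2  S3 
 * S3   S3  S3 
(> = start, * = accepting)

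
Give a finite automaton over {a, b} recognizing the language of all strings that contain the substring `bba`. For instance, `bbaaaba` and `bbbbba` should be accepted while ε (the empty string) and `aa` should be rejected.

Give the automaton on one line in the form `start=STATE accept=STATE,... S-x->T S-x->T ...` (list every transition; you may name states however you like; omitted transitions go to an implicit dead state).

start=s0 accept=s3 s0-a->s0 s0-b->s1 s1-a->s0 s1-b->s2 s2-a->s3 s2-b->s2 s3-a->s3 s3-b->s3

States s0..s2 record the length of the longest prefix of `bba` that matches the current input suffix. Reaching s3 means `bba` has been seen, and we stay there forever. Accept from s3.
        a   b  
>  s0   s0  s1 
   s1   s0  s2 
   s2   s3  s2 
 * s3   s3  s3 
(> = start, * = accepting)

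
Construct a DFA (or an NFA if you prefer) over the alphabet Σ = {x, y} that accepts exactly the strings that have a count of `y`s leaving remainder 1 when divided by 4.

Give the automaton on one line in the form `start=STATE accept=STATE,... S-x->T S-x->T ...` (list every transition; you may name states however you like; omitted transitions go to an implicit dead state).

start=q0 accept=q1 q0-x->q0 q0-y->q1 q1-x->q1 q1-y->q2 q2-x->q2 q2-y->q3 q3-x->q3 q3-y->q0

Keep the running count of `y`s modulo 4: each `y` advances along the cycle q0 → q1 → q2 → q3 → q0 while other symbols loop. Accept at q1.
A 4-state machine:
        x   y  
>  q0   q0  q1 
 * q1   q1  q2 
   q2   q2  q3 
   q3   q3  q0 
(> = start, * = accepting)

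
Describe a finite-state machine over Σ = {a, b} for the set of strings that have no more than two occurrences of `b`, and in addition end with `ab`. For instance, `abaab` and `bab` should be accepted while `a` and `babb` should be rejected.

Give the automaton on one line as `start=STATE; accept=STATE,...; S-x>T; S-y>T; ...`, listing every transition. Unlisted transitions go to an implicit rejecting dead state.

Build one automaton per condition and run them in lockstep. The first has 4 states tracking the count of `b`s, saturating at 3; the second has 3 states tracking how much of the suffix `ab` has currently been matched. A product state is a pair (one from each), accepting exactly when both do. Minimizing collapses redundant product states.
7 states suffice.
        a   b  
>  S0   S1  S2 
   S1   S1  S3 
   S2   S4  S5 
 * S3   S4  S5 
   S4   S4  S6 
   S5   S5  S5 
 * S6   S5  S5 
(> = start, * = accepting)

start=S0; accept=S3,S6; S0-a>S1; S0-b>S2; S1-a>S1; S1-b>S3; S2-a>S4; S2-b>S5; S3-a>S4; S3-b>S5; S4-a>S4; S4-b>S6; S5-a>S5; S5-b>S5; S6-a>S5; S6-b>S5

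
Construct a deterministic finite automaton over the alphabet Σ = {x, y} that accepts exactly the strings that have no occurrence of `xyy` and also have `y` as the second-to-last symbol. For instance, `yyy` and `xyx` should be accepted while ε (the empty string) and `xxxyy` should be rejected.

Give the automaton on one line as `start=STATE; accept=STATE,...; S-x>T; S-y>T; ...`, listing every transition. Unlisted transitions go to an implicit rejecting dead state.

start=s0; accept=s5,s6; s0-x>s1; s0-y>s2; s1-x>s3; s1-y>s4; s2-x>s5; s2-y>s6; s3-x>s3; s3-y>s4; s4-x>s5; s4-y>s7; s5-x>s3; s5-y>s4; s6-x>s5; s6-y>s6; s7-x>s8; s7-y>s7; s8-x>s9; s8-y>s10; s9-x>s9; s9-y>s10; s10-x>s8; s10-y>s7

Run two small machines in parallel and take their product. One (4 states) tracks partial matches of the forbidden pattern `xyy`; the other (7 states) tracks the last 2 symbols read. Each combined state is a pair, one component from each; accept when both components accept.
          x    y  
>  s0     s1   s2 
   s1     s3   s4 
   s2     s5   s6 
   s3     s3   s4 
   s4     s5   s7 
 * s5     s3   s4 
 * s6     s5   s6 
   s7     s8   s7 
   s8     s9  s10 
   s9     s9  s10 
   s10    s8   s7 
(> = start, * = accepting)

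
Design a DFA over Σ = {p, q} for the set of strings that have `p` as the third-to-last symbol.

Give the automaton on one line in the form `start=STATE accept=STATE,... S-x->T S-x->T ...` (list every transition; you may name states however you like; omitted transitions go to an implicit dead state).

A DFA must remember the last 3 symbols (since which symbol is third-to-last isn't known until the input ends). Use one state per possible window of the last ≤3 symbols; accept from those whose window starts with `p`.
15 states suffice.
          p    q  
>  s0     s1   s2 
   s1     s3   s4 
   s2     s5   s6 
   s3     s7   s8 
   s4     s9  s10 
   s5    s11  s12 
   s6    s13  s14 
 * s7     s7   s8 
 * s8     s9  s10 
 * s9    s11  s12 
 * s10   s13  s14 
   s11    s7   s8 
   s12    s9  s10 
   s13   s11  s12 
   s14   s13  s14 
(> = start, * = accepting)

start=s0 accept=s7,s8,s9,s10 s0-p->s1 s0-q->s2 s1-p->s3 s1-q->s4 s2-p->s5 s2-q->s6 s3-p->s7 s3-q->s8 s4-p->s9 s4-q->s10 s5-p->s11 s5-q->s12 s6-p->s13 s6-q->s14 s7-p->s7 s7-q->s8 s8-p->s9 s8-q->s10 s9-p->s11 s9-q->s12 s10-p->s13 s10-q->s14 s11-p->s7 s11-q->s8 s12-p->s9 s12-q->s10 s13-p->s11 s13-q->s12 s14-p->s13 s14-q->s14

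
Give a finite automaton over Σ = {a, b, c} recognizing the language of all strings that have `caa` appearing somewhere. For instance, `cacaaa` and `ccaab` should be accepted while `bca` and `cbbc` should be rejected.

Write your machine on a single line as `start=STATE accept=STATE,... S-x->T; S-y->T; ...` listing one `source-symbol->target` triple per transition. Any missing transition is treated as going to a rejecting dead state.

start=s0; accept=s3; s0-a->s0; s0-b->s0; s0-c->s1; s1-a->s2; s1-b->s0; s1-c->s1; s2-a->s3; s2-b->s0; s2-c->s1; s3-a->s3; s3-b->s3; s3-c->s3

States s0..s2 record the length of the longest prefix of `caa` that matches the current input suffix. Reaching s3 means `caa` has been seen, and we stay there forever. Accept from s3.
        a   b   c  
>  s0   s0  s0  s1 
   s1   s2  s0  s1 
   s2   s3  s0  s1 
 * s3   s3  s3  s3 
(> = start, * = accepting)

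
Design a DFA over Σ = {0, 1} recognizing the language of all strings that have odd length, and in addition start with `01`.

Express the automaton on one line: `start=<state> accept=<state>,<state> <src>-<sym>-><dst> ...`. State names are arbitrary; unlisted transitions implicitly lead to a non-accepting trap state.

start=q0 accept=q5 q0-0->q1 q0-1->q2 q1-0->q3 q1-1->q4 q2-0->q3 q2-1->q3 q3-0->q2 q3-1->q2 q4-0->q5 q4-1->q5 q5-0->q4 q5-1->q4

Handle the two conditions separately and then intersect. One (2 states) tracks the input length modulo 2; the other (4 states) tracks whether the input so far still matches the prefix `01`. Each combined state is a pair, one component from each; accept when both components accept.
        0   1  
>  q0   q1  q2 
   q1   q3  q4 
   q2   q3  q3 
   q3   q2  q2 
   q4   q5  q5 
 * q5   q4  q4 
(> = start, * = accepting)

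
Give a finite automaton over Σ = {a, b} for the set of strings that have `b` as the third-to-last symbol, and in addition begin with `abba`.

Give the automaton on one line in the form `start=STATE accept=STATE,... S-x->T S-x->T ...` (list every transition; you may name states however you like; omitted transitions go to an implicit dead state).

Build one automaton per condition and run them in lockstep. The first has 15 states tracking the last 3 symbols read; the second has 6 states tracking whether the input so far still matches the prefix `abba`. A product state is a pair (one from each), accepting exactly when both do. Minimizing collapses redundant product states.
A 13-state machine:
          a    b  
>  q0     q1   q2 
   q1     q2   q3 
   q2     q2   q2 
   q3     q2   q4 
   q4     q5   q2 
 * q5     q6   q7 
 * q6     q8   q9 
 * q7    q10  q11 
   q8     q8   q9 
   q9    q10  q11 
   q10    q6   q7 
   q11    q5  q12 
 * q12    q5  q12 
(> = start, * = accepting)

start=q0 accept=q5,q6,q7,q12 q0-a->q1 q0-b->q2 q1-a->q2 q1-b->q3 q2-a->q2 q2-b->q2 q3-a->q2 q3-b->q4 q4-a->q5 q4-b->q2 q5-a->q6 q5-b->q7 q6-a->q8 q6-b->q9 q7-a->q10 q7-b->q11 q8-a->q8 q8-b->q9 q9-a->q10 q9-b->q11 q10-a->q6 q10-b->q7 q11-a->q5 q11-b->q12 q12-a->q5 q12-b->q12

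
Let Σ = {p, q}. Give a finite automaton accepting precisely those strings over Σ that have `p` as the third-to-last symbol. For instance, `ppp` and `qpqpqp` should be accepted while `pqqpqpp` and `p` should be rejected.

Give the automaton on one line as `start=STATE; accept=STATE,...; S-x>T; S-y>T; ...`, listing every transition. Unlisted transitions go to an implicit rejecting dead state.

Because acceptance depends on a position counted from the end, the machine has to buffer the most recent 3 symbols. Make each state the string of the last up-to-3 symbols read; on input `x` shift the window left and append `x`. Accept when the buffered window has length 3 and begins with `p`.
With 15 states:
       p  q 
>  A   B  C 
   B   D  E 
   C   F  G 
   D   H  I 
   E   J  K 
   F   L  M 
   G   N  O 
 * H   H  I 
 * I   J  K 
 * J   L  M 
 * K   N  O 
   L   H  I 
   M   J  K 
   N   L  M 
   O   N  O 
(> = start, * = accepting)

start=A; accept=H,I,J,K; A-p>B; A-q>C; B-p>D; B-q>E; C-p>F; C-q>G; D-p>H; D-q>I; E-p>J; E-q>K; F-p>L; F-q>M; G-p>N; G-q>O; H-p>H; H-q>I; I-p>J; I-q>K; J-p>L; J-q>M; K-p>N; K-q>O; L-p>H; L-q>I; M-p>J; M-q>K; N-p>L; N-q>M; O-p>N; O-q>O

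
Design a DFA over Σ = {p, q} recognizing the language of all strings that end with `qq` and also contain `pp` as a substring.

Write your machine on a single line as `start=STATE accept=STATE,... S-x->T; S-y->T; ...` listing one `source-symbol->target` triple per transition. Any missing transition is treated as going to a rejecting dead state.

Run two small machines in parallel and take their product. One (3 states) tracks how much of the suffix `qq` has currently been matched; the other (3 states) tracks whether and how much of `pp` has been seen. Each combined state is a pair, one component from each; accept when both components accept. Equivalent product states are then merged.
With 5 states:
       p  q 
>  A   B  A 
   B   C  A 
   C   C  D 
   D   C  E 
 * E   C  E 
(> = start, * = accepting)

start=A; accept=E; A-p->B; A-q->A; B-p->C; B-q->A; C-p->C; C-q->D; D-p->C; D-q->E; E-p->C; E-q->E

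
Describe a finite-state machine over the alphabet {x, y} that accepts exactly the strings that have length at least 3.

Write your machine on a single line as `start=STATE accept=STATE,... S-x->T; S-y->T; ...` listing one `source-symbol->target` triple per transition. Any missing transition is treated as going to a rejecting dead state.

Count input length up to 4: every symbol moves from A toward E, which means 'more than 3' and absorbs. Accept from {D, E}.
       x  y 
>  A   B  B 
   B   C  C 
   C   D  D 
 * D   E  E 
 * E   E  E 
(> = start, * = accepting)

start=A; accept=D,E; A-x->B; A-y->B; B-x->C; B-y->C; C-x->D; C-y->D; D-x->E; D-y->E; E-x->E; E-y->E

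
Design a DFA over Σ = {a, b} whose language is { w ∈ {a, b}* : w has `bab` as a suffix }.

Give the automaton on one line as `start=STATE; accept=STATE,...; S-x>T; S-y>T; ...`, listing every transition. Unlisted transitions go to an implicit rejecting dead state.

Let each state record the length of the longest suffix of the input read so far that is also a prefix of `bab`. S1 means the last symbol is `b`; S2 means the last 2 symbols are `ba`; S3 means the last 3 symbols are `bab`. Accept only at S3, where the string currently ends in `bab`.
4 states suffice.
        a   b  
>  S0   S0  S1 
   S1   S2  S1 
   S2   S0  S3 
 * S3   S2  S1 
(> = start, * = accepting)

start=S0; accept=S3; S0-a>S0; S0-b>S1; S1-a>S2; S1-b>S1; S2-a>S0; S2-b>S3; S3-a>S2; S3-b>S1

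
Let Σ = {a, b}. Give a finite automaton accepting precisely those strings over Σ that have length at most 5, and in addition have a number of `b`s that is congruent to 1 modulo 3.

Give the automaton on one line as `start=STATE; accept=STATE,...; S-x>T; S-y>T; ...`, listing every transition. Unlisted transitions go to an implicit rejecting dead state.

start=q0; accept=q2,q4,q7,q10,q12; q0-a>q1; q0-b>q2; q1-a>q3; q1-b>q4; q2-a>q4; q2-b>q5; q3-a>q6; q3-b>q7; q4-a>q7; q4-b>q8; q5-a>q8; q5-b>q6; q6-a>q9; q6-b>q10; q7-a>q10; q7-b>q11; q8-a>q11; q8-b>q9; q9-a>q11; q9-b>q12; q10-a>q12; q10-b>q11; q11-a>q11; q11-b>q11; q12-a>q11; q12-b>q11

Build one automaton per condition and run them in lockstep. One (7 states) tracks the input length, saturating at 6; the other (3 states) tracks the count of `b`s modulo 3. Each combined state is a pair, one component from each; accept when both components accept. After merging equivalent states the machine shrinks.
          a    b  
>  q0     q1   q2 
   q1     q3   q4 
 * q2     q4   q5 
   q3     q6   q7 
 * q4     q7   q8 
   q5     q8   q6 
   q6     q9  q10 
 * q7    q10  q11 
   q8    q11   q9 
   q9    q11  q12 
 * q10   q12  q11 
   q11   q11  q11 
 * q12   q11  q11 
(> = start, * = accepting)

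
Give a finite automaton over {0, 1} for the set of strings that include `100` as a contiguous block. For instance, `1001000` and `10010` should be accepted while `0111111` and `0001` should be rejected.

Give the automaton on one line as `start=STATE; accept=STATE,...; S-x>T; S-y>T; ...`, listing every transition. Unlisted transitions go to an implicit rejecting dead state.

States q0..q2 record the length of the longest prefix of `100` that matches the current input suffix. Reaching q3 means `100` has been seen, and we stay there forever. Accept from q3.
With 4 states:
        0   1  
>  q0   q0  q1 
   q1   q2  q1 
   q2   q3  q1 
 * q3   q3  q3 
(> = start, * = accepting)

start=q0; accept=q3; q0-0>q0; q0-1>q1; q1-0>q2; q1-1>q1; q2-0>q3; q2-1>q1; q3-0>q3; q3-1>q3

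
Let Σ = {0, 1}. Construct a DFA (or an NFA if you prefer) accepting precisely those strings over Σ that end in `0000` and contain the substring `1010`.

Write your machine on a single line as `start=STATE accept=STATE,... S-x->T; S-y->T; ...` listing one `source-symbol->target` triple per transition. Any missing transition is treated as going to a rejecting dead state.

Build one automaton per condition and run them in lockstep. The first has 5 states tracking how much of the suffix `0000` has currently been matched; the second has 5 states tracking whether and how much of `1010` has been seen. A product state is a pair (one from each), accepting exactly when both do. Equivalent product states are then merged.
With 9 states:
        0   1  
>  s0   s0  s1 
   s1   s2  s1 
   s2   s0  s3 
   s3   s4  s1 
   s4   s5  s6 
   s5   s7  s6 
   s6   s4  s6 
   s7   s8  s6 
 * s8   s8  s6 
(> = start, * = accepting)

start=s0; accept=s8; s0-0->s0; s0-1->s1; s1-0->s2; s1-1->s1; s2-0->s0; s2-1->s3; s3-0->s4; s3-1->s1; s4-0->s5; s4-1->s6; s5-0->s7; s5-1->s6; s6-0->s4; s6-1->s6; s7-0->s8; s7-1->s6; s8-0->s8; s8-1->s6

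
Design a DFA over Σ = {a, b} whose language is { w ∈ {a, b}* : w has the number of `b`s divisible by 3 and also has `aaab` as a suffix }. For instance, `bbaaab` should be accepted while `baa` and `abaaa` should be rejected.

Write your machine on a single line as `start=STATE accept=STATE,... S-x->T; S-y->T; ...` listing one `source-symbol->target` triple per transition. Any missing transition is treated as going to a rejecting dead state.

Handle the two conditions separately and then intersect. One (3 states) tracks the count of `b`s modulo 3; the other (5 states) tracks how much of the suffix `aaab` has currently been matched. Each combined state is a pair, one component from each; accept when both components accept. Equivalent product states are then merged.
With 7 states:
        a   b  
>  q0   q0  q1 
   q1   q1  q2 
   q2   q3  q0 
   q3   q4  q0 
   q4   q5  q0 
   q5   q5  q6 
 * q6   q0  q1 
(> = start, * = accepting)

start=q0; accept=q6; q0-a->q0; q0-b->q1; q1-a->q1; q1-b->q2; q2-a->q3; q2-b->q0; q3-a->q4; q3-b->q0; q4-a->q5; q4-b->q0; q5-a->q5; q5-b->q6; q6-a->q0; q6-b->q1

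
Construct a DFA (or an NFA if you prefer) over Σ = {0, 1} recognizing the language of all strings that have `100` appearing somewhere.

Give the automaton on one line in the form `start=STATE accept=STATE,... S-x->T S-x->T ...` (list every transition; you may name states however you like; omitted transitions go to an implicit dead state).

start=S0 accept=S3 S0-0->S0 S0-1->S1 S1-0->S2 S1-1->S1 S2-0->S3 S2-1->S1 S3-0->S3 S3-1->S3

States S0..S2 record the length of the longest prefix of `100` that matches the current input suffix. Reaching S3 means `100` has been seen, and we stay there forever. Accept from S3.
        0   1  
>  S0   S0  S1 
   S1   S2  S1 
   S2   S3  S1 
 * S3   S3  S3 
(> = start, * = accepting)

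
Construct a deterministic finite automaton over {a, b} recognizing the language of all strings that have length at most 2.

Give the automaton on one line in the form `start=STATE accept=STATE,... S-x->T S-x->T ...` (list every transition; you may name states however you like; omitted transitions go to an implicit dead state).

start=q0 accept=q0,q1,q2 q0-a->q1 q0-b->q1 q1-a->q2 q1-b->q2 q2-a->q3 q2-b->q3 q3-a->q3 q3-b->q3

We only need to distinguish lengths 0, 1, …, 2, and '>2'. Chain q0 → q1 → q2 → q3 on every symbol, with q3 looping. Accepting states: {q0, q1, q2}.
        a   b  
>* q0   q1  q1 
 * q1   q2  q2 
 * q2   q3  q3 
   q3   q3  q3 
(> = start, * = accepting)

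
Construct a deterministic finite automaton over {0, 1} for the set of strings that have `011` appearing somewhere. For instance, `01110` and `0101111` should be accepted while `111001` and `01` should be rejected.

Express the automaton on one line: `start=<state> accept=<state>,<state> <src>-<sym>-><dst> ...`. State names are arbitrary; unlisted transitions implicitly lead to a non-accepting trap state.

Track how much of `011` has been matched so far: state A is no progress, D is the absorbing accept state reached once `011` has occurred. Intermediate states record partial matches; on a mismatch, fall back to the longest reusable overlap.
       0  1 
>  A   B  A 
   B   B  C 
   C   B  D 
 * D   D  D 
(> = start, * = accepting)

start=A accept=D A-0->B A-1->A B-0->B B-1->C C-0->B C-1->D D-0->D D-1->D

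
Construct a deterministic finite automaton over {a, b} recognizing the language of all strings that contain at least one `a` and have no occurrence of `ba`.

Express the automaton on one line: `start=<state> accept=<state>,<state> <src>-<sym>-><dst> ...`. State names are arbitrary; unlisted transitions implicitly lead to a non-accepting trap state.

Handle the two conditions separately and then intersect. One (3 states) tracks the count of `a`s, saturating at 2; the other (3 states) tracks partial matches of the forbidden pattern `ba`. Each combined state is a pair, one component from each; accept when both components accept.
An 8-state machine:
        a   b  
>  q0   q1  q2 
 * q1   q3  q4 
   q2   q5  q2 
 * q3   q3  q6 
 * q4   q7  q4 
   q5   q7  q5 
 * q6   q7  q6 
   q7   q7  q7 
(> = start, * = accepting)

start=q0 accept=q1,q3,q4,q6 q0-a->q1 q0-b->q2 q1-a->q3 q1-b->q4 q2-a->q5 q2-b->q2 q3-a->q3 q3-b->q6 q4-a->q7 q4-b->q4 q5-a->q7 q5-b->q5 q6-a->q7 q6-b->q6 q7-a->q7 q7-b->q7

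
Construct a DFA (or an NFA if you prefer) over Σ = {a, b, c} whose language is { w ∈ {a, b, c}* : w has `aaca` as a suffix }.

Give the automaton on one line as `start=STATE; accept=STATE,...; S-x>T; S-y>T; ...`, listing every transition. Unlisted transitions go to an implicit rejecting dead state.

Let each state record the length of the longest suffix of the input read so far that is also a prefix of `aaca`. s1 means the last symbol is `a`; s2 means the last 2 symbols are `aa`; s3 means the last 3 symbols are `aac`; s4 means the last 4 symbols are `aaca`. Accept only at s4, where the string currently ends in `aaca`.
        a   b   c  
>  s0   s1  s0  s0 
   s1   s2  s0  s0 
   s2   s2  s0  s3 
   s3   s4  s0  s0 
 * s4   s2  s0  s0 
(> = start, * = accepting)

start=s0; accept=s4; s0-a>s1; s0-b>s0; s0-c>s0; s1-a>s2; s1-b>s0; s1-c>s0; s2-a>s2; s2-b>s0; s2-c>s3; s3-a>s4; s3-b>s0; s3-c>s0; s4-a>s2; s4-b>s0; s4-c>s0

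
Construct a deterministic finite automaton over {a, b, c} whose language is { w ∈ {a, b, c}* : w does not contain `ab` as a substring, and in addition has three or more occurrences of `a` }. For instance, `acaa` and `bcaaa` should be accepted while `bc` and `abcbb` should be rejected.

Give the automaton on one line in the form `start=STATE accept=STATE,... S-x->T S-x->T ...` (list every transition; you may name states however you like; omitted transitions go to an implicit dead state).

start=q0 accept=q5,q7 q0-a->q1 q0-b->q0 q0-c->q0 q1-a->q2 q1-b->q3 q1-c->q4 q2-a->q5 q2-b->q3 q2-c->q6 q3-a->q3 q3-b->q3 q3-c->q3 q4-a->q2 q4-b->q4 q4-c->q4 q5-a->q5 q5-b->q3 q5-c->q7 q6-a->q5 q6-b->q6 q6-c->q6 q7-a->q5 q7-b->q7 q7-c->q7

Build one automaton per condition and run them in lockstep. The first has 3 states tracking partial matches of the forbidden pattern `ab`; the second has 5 states tracking the count of `a`s, saturating at 4. A product state is a pair (one from each), accepting exactly when both do. After merging equivalent states the machine shrinks.
        a   b   c  
>  q0   q1  q0  q0 
   q1   q2  q3  q4 
   q2   q5  q3  q6 
   q3   q3  q3  q3 
   q4   q2  q4  q4 
 * q5   q5  q3  q7 
   q6   q5  q6  q6 
 * q7   q5  q7  q7 
(> = start, * = accepting)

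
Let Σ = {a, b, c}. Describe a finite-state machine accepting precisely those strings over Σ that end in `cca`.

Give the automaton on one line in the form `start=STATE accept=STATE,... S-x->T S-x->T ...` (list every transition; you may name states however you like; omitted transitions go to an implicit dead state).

start=q0 accept=q3 q0-a->q0 q0-b->q0 q0-c->q1 q1-a->q0 q1-b->q0 q1-c->q2 q2-a->q3 q2-b->q0 q2-c->q2 q3-a->q0 q3-b->q0 q3-c->q1

Remember how much of `cca` the current input suffix matches. State q0 means no match yet; q1 means the last symbol is `c`; q2 means the last 2 symbols are `cc`; q3 means the last 3 symbols are `cca`. Only q3 accepts. On a mismatch, fall back to the longest proper suffix that is still a prefix of `cca`.
        a   b   c  
>  q0   q0  q0  q1 
   q1   q0  q0  q2 
   q2   q3  q0  q2 
 * q3   q0  q0  q1 
(> = start, * = accepting)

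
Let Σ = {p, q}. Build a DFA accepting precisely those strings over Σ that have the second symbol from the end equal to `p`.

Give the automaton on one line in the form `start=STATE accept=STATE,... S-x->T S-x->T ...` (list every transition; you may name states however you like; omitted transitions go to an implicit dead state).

Because acceptance depends on a position counted from the end, the machine has to buffer the most recent 2 symbols. Make each state the string of the last up-to-2 symbols read; on input `x` shift the window left and append `x`. Accept when the buffered window has length 2 and begins with `p`.
A 7-state machine:
        p   q  
>  s0   s1  s2 
   s1   s3  s4 
   s2   s5  s6 
 * s3   s3  s4 
 * s4   s5  s6 
   s5   s3  s4 
   s6   s5  s6 
(> = start, * = accepting)

start=s0 accept=s3,s4 s0-p->s1 s0-q->s2 s1-p->s3 s1-q->s4 s2-p->s5 s2-q->s6 s3-p->s3 s3-q->s4 s4-p->s5 s4-q->s6 s5-p->s3 s5-q->s4 s6-p->s5 s6-q->s6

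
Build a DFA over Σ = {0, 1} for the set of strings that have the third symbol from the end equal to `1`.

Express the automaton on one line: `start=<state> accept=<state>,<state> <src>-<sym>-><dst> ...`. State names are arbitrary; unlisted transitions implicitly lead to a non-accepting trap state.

Because acceptance depends on a position counted from the end, the machine has to buffer the most recent 3 symbols. Make each state the string of the last up-to-3 symbols read; on input `x` shift the window left and append `x`. Accept when the buffered window has length 3 and begins with `1`.
15 states suffice.
          0    1  
>  s0     s1   s2 
   s1     s3   s4 
   s2     s5   s6 
   s3     s7   s8 
   s4     s9  s10 
   s5    s11  s12 
   s6    s13  s14 
   s7     s7   s8 
   s8     s9  s10 
   s9    s11  s12 
   s10   s13  s14 
 * s11    s7   s8 
 * s12    s9  s10 
 * s13   s11  s12 
 * s14   s13  s14 
(> = start, * = accepting)

start=s0 accept=s11,s12,s13,s14 s0-0->s1 s0-1->s2 s1-0->s3 s1-1->s4 s2-0->s5 s2-1->s6 s3-0->s7 s3-1->s8 s4-0->s9 s4-1->s10 s5-0->s11 s5-1->s12 s6-0->s13 s6-1->s14 s7-0->s7 s7-1->s8 s8-0->s9 s8-1->s10 s9-0->s11 s9-1->s12 s10-0->s13 s10-1->s14 s11-0->s7 s11-1->s8 s12-0->s9 s12-1->s10 s13-0->s11 s13-1->s12 s14-0->s13 s14-1->s14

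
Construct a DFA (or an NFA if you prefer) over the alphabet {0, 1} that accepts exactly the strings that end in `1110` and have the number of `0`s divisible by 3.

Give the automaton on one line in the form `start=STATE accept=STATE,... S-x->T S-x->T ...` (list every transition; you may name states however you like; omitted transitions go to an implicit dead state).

Run two small machines in parallel and take their product. The first has 5 states tracking how much of the suffix `1110` has currently been matched; the second has 3 states tracking the count of `0`s modulo 3. A product state is a pair (one from each), accepting exactly when both do.
15 states suffice.
          0    1  
>  q0     q1   q2 
   q1     q3   q4 
   q2     q1   q5 
   q3     q0   q6 
   q4     q3   q7 
   q5     q1   q8 
   q6     q0   q9 
   q7     q3  q10 
   q8    q11   q8 
   q9     q0  q12 
   q10   q13  q10 
   q11    q3   q4 
   q12   q14  q12 
   q13    q0   q6 
 * q14    q1   q2 
(> = start, * = accepting)

start=q0 accept=q14 q0-0->q1 q0-1->q2 q1-0->q3 q1-1->q4 q2-0->q1 q2-1->q5 q3-0->q0 q3-1->q6 q4-0->q3 q4-1->q7 q5-0->q1 q5-1->q8 q6-0->q0 q6-1->q9 q7-0->q3 q7-1->q10 q8-0->q11 q8-1->q8 q9-0->q0 q9-1->q12 q10-0->q13 q10-1->q10 q11-0->q3 q11-1->q4 q12-0->q14 q12-1->q12 q13-0->q0 q13-1->q6 q14-0->q1 q14-1->q2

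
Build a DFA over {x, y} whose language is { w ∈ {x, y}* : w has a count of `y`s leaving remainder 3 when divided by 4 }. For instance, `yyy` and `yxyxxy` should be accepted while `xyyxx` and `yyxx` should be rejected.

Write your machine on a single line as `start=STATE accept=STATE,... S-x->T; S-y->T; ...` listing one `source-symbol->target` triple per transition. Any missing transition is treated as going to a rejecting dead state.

start=S0; accept=S3; S0-x->S0; S0-y->S1; S1-x->S1; S1-y->S2; S2-x->S2; S2-y->S3; S3-x->S3; S3-y->S0

Keep the running count of `y`s modulo 4: each `y` advances along the cycle S0 → S1 → S2 → S3 → S0 while other symbols loop. Accept at S3.
With 4 states:
        x   y  
>  S0   S0  S1 
   S1   S1  S2 
   S2   S2  S3 
 * S3   S3  S0 
(> = start, * = accepting)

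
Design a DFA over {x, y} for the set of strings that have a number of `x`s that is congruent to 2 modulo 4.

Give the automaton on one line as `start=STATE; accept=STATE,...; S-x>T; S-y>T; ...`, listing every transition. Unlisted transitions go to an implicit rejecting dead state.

start=A; accept=C; A-x>B; A-y>A; B-x>C; B-y>B; C-x>D; C-y>C; D-x>A; D-y>D

The only thing that matters is how many `x`s have appeared, reduced mod 4. Use one state per residue: A for 0, …, D for 3. Reading `x` moves to the next residue; anything else stays put. C is accepting.
A 4-state machine:
       x  y 
>  A   B  A 
   B   C  B 
 * C   D  C 
   D   A  D 
(> = start, * = accepting)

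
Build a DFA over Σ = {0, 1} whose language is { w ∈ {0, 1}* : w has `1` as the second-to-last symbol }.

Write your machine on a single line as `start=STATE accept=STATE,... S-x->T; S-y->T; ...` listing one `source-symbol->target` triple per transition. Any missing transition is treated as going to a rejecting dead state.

start=q0; accept=q5,q6; q0-0->q1; q0-1->q2; q1-0->q3; q1-1->q4; q2-0->q5; q2-1->q6; q3-0->q3; q3-1->q4; q4-0->q5; q4-1->q6; q5-0->q3; q5-1->q4; q6-0->q5; q6-1->q6

Because acceptance depends on a position counted from the end, the machine has to buffer the most recent 2 symbols. Make each state the string of the last up-to-2 symbols read; on input `x` shift the window left and append `x`. Accept when the buffered window has length 2 and begins with `1`.
7 states suffice.
        0   1  
>  q0   q1  q2 
   q1   q3  q4 
   q2   q5  q6 
   q3   q3  q4 
   q4   q5  q6 
 * q5   q3  q4 
 * q6   q5  q6 
(> = start, * = accepting)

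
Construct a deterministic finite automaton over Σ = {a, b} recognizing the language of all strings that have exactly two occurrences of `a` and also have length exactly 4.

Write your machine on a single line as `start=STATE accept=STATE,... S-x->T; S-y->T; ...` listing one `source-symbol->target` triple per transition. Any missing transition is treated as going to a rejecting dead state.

start=S0; accept=S9; S0-a->S1; S0-b->S2; S1-a->S3; S1-b->S4; S2-a->S4; S2-b->S5; S3-a->S6; S3-b->S7; S4-a->S7; S4-b->S8; S5-a->S8; S5-b->S6; S6-a->S6; S6-b->S6; S7-a->S6; S7-b->S9; S8-a->S9; S8-b->S6; S9-a->S6; S9-b->S6

Build one automaton per condition and run them in lockstep. One (4 states) tracks the count of `a`s, saturating at 3; the other (6 states) tracks the input length, saturating at 5. Each combined state is a pair, one component from each; accept when both components accept. Minimizing collapses redundant product states.
10 states suffice.
        a   b  
>  S0   S1  S2 
   S1   S3  S4 
   S2   S4  S5 
   S3   S6  S7 
   S4   S7  S8 
   S5   S8  S6 
   S6   S6  S6 
   S7   S6  S9 
   S8   S9  S6 
 * S9   S6  S6 
(> = start, * = accepting)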